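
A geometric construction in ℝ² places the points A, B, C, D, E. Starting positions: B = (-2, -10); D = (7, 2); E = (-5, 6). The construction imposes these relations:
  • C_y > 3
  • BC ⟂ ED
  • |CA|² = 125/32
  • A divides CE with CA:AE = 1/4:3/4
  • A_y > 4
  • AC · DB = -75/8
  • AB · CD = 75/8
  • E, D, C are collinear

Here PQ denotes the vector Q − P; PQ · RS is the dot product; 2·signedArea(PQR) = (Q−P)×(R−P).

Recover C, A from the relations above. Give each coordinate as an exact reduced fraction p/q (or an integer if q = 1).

1. C_x = 5/2  [E, D, C are collinear ∩ BC ⟂ ED]
2. C_y = 7/2  [E, D, C are collinear ∩ BC ⟂ ED]
   → C = (5/2, 7/2)
3. A_x = 5/8  [A divides CE with CA:AE = 1/4:3/4]
4. A_y = 33/8  [A divides CE with CA:AE = 1/4:3/4]
   → A = (5/8, 33/8)

A = (5/8, 33/8)
C = (5/2, 7/2)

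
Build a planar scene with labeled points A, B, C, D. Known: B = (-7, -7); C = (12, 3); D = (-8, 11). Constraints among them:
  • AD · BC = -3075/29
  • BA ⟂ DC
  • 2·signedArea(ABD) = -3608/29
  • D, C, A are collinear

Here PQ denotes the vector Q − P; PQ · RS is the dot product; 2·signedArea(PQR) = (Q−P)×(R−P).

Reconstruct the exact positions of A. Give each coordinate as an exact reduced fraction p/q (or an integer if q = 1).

1. A_x = -27/29  [D, C, A are collinear ∩ BA ⟂ DC]
2. A_y = 237/29  [D, C, A are collinear ∩ BA ⟂ DC]
   → A = (-27/29, 237/29)

A = (-27/29, 237/29)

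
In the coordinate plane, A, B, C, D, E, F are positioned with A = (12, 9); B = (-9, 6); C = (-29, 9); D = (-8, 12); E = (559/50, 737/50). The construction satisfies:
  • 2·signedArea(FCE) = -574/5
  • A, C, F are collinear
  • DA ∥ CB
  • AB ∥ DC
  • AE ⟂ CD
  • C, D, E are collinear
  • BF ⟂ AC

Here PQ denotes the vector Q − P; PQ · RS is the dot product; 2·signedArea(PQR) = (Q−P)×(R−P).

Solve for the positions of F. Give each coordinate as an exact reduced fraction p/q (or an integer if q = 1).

F = (-9, 9)

1. F_x = -9  [A, C, F are collinear ∩ BF ⟂ AC]
2. F_y = 9  [A, C, F are collinear ∩ BF ⟂ AC]
   → F = (-9, 9)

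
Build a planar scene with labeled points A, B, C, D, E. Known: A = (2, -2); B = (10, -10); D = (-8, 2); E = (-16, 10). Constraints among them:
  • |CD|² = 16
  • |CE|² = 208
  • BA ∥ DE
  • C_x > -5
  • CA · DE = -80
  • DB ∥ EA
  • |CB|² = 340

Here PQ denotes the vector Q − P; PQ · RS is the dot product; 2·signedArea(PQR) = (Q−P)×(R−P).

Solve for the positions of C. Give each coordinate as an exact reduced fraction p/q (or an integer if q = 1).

C = (-4, 2)

1. C_x = -4  [line 8·x + -8·y + 48 = 0 ∩ |CD|² = 16]
2. C_y = 2  [line 8·x + -8·y + 48 = 0 ∩ |CD|² = 16]
   → C = (-4, 2)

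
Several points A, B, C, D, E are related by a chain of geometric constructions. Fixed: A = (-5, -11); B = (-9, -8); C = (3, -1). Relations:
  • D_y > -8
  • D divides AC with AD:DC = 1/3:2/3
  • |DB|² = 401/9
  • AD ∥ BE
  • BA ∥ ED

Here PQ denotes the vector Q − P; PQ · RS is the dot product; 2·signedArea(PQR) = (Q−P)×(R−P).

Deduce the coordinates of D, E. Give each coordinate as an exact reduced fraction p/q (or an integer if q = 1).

1. D_x = -7/3  [D divides AC with AD:DC = 1/3:2/3]
2. D_y = -23/3  [D divides AC with AD:DC = 1/3:2/3]
   → D = (-7/3, -23/3)
3. E_x = -19/3  [BA ∥ ED ∩ AD ∥ BE]
4. E_y = -14/3  [BA ∥ ED ∩ AD ∥ BE]
   → E = (-19/3, -14/3)

D = (-7/3, -23/3)
E = (-19/3, -14/3)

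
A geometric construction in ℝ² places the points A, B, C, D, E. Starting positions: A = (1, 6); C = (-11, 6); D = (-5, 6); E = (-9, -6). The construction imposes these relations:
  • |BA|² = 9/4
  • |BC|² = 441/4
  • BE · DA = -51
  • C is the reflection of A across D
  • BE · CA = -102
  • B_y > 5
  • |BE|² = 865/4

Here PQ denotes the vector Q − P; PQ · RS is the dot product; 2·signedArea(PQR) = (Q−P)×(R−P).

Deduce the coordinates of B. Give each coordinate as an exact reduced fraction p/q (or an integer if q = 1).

1. B_x = -1/2  [BE · CA = -102]
2. B_y = 6  [|BA|² = 9/4]
   → B = (-1/2, 6)

B = (-1/2, 6)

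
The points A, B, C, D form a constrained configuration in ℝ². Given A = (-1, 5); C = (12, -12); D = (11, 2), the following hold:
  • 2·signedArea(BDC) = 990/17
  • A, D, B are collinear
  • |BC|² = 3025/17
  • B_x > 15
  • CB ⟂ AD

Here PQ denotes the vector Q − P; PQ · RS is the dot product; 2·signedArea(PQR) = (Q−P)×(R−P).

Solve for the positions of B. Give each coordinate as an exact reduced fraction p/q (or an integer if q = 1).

B = (259/17, 16/17)

1. B_x = 259/17  [A, D, B are collinear ∩ CB ⟂ AD]
2. B_y = 16/17  [A, D, B are collinear ∩ CB ⟂ AD]
   → B = (259/17, 16/17)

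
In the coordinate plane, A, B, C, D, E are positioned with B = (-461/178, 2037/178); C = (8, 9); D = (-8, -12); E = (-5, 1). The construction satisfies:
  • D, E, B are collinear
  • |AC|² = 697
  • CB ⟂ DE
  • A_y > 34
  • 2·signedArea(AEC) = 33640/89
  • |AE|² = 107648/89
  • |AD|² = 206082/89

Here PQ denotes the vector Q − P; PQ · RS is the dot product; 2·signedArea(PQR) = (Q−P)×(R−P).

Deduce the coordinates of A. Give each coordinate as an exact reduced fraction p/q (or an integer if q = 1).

A = (251/89, 3105/89)

1. A_x = 251/89  [line -8·x + 13·y + -38357/89 = 0 ∩ |AE|² = 107648/89]
2. A_y = 3105/89  [line -8·x + 13·y + -38357/89 = 0 ∩ |AE|² = 107648/89]
   → A = (251/89, 3105/89)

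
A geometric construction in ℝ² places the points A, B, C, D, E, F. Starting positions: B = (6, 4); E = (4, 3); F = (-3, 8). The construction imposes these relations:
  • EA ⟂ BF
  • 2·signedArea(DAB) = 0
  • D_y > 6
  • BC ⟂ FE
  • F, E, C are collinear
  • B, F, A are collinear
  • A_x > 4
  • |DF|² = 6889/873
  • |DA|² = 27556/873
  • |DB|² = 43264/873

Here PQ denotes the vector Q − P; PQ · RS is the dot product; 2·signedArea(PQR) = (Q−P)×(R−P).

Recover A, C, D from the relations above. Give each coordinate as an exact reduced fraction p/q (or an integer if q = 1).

1. A_x = 456/97  [B, F, A are collinear ∩ EA ⟂ BF]
2. A_y = 444/97  [B, F, A are collinear ∩ EA ⟂ BF]
   → A = (456/97, 444/97)
3. C_x = 359/74  [F, E, C are collinear ∩ BC ⟂ FE]
4. C_y = 177/74  [F, E, C are collinear ∩ BC ⟂ FE]
   → C = (359/74, 177/74)
5. D_x = -42/97  [line 56/97·x + 126/97·y + -840/97 = 0 ∩ |DA|² = 27556/873]
6. D_y = 1996/291  [line 56/97·x + 126/97·y + -840/97 = 0 ∩ |DA|² = 27556/873]
   → D = (-42/97, 1996/291)

A = (456/97, 444/97)
C = (359/74, 177/74)
D = (-42/97, 1996/291)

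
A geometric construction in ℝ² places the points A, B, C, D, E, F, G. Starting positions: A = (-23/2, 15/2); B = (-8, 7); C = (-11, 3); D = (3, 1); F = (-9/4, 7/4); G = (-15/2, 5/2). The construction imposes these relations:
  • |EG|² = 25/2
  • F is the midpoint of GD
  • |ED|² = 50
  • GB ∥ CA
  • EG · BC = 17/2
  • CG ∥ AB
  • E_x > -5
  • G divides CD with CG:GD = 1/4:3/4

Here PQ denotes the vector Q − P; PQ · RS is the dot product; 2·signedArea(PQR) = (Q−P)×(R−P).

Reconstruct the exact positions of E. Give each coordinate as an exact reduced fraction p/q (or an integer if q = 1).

1. E_x = -4  [line 3·x + 4·y + 4 = 0 ∩ |EG|² = 25/2]
2. E_y = 2  [line 3·x + 4·y + 4 = 0 ∩ |EG|² = 25/2]
   → E = (-4, 2)

E = (-4, 2)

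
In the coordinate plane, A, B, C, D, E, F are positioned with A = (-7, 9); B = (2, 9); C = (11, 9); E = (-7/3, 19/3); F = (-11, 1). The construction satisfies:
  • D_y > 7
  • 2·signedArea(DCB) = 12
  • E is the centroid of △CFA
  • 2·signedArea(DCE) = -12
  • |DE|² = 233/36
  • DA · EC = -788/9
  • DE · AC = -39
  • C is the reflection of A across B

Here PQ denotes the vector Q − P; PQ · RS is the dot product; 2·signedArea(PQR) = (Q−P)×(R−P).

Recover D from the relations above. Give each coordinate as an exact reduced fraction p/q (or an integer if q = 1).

D = (-1/6, 23/3)

1. D_x = -1/6  [DA · EC = -788/9 ∩ 2·signedArea(DCE) = -12]
2. D_y = 23/3  [DA · EC = -788/9 ∩ 2·signedArea(DCE) = -12]
   → D = (-1/6, 23/3)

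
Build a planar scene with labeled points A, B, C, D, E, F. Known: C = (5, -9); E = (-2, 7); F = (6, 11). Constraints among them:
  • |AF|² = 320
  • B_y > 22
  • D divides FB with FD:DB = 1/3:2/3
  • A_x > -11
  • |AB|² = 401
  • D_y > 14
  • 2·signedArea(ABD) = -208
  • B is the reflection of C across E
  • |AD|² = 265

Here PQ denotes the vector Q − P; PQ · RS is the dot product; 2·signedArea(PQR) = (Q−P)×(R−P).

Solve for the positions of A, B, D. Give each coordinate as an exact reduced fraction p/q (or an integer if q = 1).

1. B_x = -9  [B is the reflection of C across E]
2. B_y = 23  [B is the reflection of C across E]
   → B = (-9, 23)
3. D_x = 1  [D divides FB with FD:DB = 1/3:2/3]
4. D_y = 15  [D divides FB with FD:DB = 1/3:2/3]
   → D = (1, 15)
5. A_x = -10  [line 8·x + 10·y + 50 = 0 ∩ |AB|² = 401]
6. A_y = 3  [line 8·x + 10·y + 50 = 0 ∩ |AB|² = 401]
   → A = (-10, 3)

A = (-10, 3)
B = (-9, 23)
D = (1, 15)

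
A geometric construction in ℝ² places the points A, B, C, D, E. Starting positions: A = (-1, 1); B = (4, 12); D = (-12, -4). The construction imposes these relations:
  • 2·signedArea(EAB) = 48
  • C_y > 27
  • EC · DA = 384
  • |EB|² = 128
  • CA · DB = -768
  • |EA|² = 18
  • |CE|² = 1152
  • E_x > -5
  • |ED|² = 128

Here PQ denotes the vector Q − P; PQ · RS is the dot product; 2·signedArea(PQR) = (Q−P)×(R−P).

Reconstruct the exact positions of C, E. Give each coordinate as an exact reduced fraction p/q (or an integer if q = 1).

C = (20, 28)
E = (-4, 4)

1. E_x = -4  [line -11·x + 5·y + -64 = 0 ∩ |EA|² = 18]
2. E_y = 4  [line -11·x + 5·y + -64 = 0 ∩ |EA|² = 18]
   → E = (-4, 4)
3. C_x = 20  [CA · DB = -768 ∩ EC · DA = 384]
4. C_y = 28  [CA · DB = -768 ∩ EC · DA = 384]
   → C = (20, 28)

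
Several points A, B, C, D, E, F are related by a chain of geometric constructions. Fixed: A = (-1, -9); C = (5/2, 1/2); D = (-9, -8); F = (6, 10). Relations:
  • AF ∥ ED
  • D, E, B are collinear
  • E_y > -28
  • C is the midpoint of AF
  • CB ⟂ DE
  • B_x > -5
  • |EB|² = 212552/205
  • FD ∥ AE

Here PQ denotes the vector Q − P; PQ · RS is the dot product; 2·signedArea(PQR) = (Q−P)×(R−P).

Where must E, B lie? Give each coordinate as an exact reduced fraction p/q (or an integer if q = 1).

B = (-998/205, 659/205)
E = (-16, -27)

1. E_x = -16  [AF ∥ ED ∩ FD ∥ AE]
2. E_y = -27  [AF ∥ ED ∩ FD ∥ AE]
   → E = (-16, -27)
3. B_x = -998/205  [D, E, B are collinear ∩ CB ⟂ DE]
4. B_y = 659/205  [D, E, B are collinear ∩ CB ⟂ DE]
   → B = (-998/205, 659/205)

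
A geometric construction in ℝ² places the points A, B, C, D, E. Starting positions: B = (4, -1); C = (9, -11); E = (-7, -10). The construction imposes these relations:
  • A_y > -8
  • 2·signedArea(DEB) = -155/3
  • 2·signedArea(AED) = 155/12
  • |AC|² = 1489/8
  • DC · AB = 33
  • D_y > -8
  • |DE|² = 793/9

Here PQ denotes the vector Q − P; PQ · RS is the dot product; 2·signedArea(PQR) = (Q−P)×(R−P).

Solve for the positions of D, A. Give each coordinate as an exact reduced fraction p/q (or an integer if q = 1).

1. D_x = 2  [line -9·x + 11·y + 296/3 = 0 ∩ |DE|² = 793/9]
2. D_y = -22/3  [line -9·x + 11·y + 296/3 = 0 ∩ |DE|² = 793/9]
   → D = (2, -22/3)
3. A_x = -17/4  [2·signedArea(AED) = 155/12 ∩ DC · AB = 33]
4. A_y = -31/4  [2·signedArea(AED) = 155/12 ∩ DC · AB = 33]
   → A = (-17/4, -31/4)

A = (-17/4, -31/4)
D = (2, -22/3)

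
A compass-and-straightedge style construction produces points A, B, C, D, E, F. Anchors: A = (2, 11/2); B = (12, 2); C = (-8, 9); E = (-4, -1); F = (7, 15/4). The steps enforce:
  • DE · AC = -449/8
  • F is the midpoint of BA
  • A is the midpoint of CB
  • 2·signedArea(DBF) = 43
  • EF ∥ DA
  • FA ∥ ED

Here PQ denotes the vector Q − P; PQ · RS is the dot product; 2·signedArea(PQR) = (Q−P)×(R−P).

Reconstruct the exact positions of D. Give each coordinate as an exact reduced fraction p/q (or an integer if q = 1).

1. D_x = -9  [EF ∥ DA ∩ FA ∥ ED]
2. D_y = 3/4  [EF ∥ DA ∩ FA ∥ ED]
   → D = (-9, 3/4)

D = (-9, 3/4)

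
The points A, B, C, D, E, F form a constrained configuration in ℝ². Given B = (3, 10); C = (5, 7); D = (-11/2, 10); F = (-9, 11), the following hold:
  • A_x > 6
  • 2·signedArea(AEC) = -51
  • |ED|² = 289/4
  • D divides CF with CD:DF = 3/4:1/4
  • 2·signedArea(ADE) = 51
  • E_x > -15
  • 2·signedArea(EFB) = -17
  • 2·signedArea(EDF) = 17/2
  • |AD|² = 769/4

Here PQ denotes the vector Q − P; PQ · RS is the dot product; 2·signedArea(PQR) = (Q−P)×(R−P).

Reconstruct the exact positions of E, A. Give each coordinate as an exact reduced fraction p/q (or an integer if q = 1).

A = (7, 4)
E = (-14, 10)

1. E_x = -14  [2·signedArea(EDF) = 17/2 ∩ 2·signedArea(EFB) = -17]
2. E_y = 10  [2·signedArea(EDF) = 17/2 ∩ 2·signedArea(EFB) = -17]
   → E = (-14, 10)
3. A_x = 7  [2·signedArea(ADE) = 51 ∩ 2·signedArea(AEC) = -51]
4. A_y = 4  [2·signedArea(ADE) = 51 ∩ 2·signedArea(AEC) = -51]
   → A = (7, 4)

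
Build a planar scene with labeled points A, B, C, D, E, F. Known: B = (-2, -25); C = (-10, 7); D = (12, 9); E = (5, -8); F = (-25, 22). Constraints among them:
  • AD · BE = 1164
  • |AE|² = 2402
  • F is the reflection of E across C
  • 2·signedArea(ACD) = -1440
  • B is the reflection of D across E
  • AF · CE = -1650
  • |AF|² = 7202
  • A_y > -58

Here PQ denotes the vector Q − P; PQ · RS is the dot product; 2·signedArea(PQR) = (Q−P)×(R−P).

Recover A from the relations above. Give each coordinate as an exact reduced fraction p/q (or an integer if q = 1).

1. A_x = 6  [AD · BE = 1164 ∩ 2·signedArea(ACD) = -1440]
2. A_y = -57  [AD · BE = 1164 ∩ 2·signedArea(ACD) = -1440]
   → A = (6, -57)

A = (6, -57)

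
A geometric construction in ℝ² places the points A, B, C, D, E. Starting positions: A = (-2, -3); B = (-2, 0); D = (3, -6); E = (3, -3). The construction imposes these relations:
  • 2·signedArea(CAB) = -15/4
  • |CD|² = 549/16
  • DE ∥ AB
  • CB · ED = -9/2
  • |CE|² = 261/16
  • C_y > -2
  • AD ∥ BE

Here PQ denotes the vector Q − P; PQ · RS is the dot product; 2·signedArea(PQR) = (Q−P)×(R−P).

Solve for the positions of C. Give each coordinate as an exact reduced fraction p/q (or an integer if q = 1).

C = (-3/4, -3/2)

1. C_x = -3/4  [2·signedArea(CAB) = -15/4 ∩ CB · ED = -9/2]
2. C_y = -3/2  [2·signedArea(CAB) = -15/4 ∩ CB · ED = -9/2]
   → C = (-3/4, -3/2)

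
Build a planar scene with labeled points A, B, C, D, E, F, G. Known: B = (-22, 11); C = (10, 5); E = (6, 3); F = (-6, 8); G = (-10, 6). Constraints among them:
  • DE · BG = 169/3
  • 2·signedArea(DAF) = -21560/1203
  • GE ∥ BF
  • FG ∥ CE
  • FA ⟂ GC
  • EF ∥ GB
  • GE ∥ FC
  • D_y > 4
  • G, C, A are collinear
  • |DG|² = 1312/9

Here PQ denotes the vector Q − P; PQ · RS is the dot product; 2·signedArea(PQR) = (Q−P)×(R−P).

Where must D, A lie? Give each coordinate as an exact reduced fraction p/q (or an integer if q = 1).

A = (-2450/401, 2328/401)
D = (2, 14/3)

1. D_x = 2  [line -12·x + 5·y + 2/3 = 0 ∩ |DG|² = 1312/9]
2. D_y = 14/3  [line -12·x + 5·y + 2/3 = 0 ∩ |DG|² = 1312/9]
   → D = (2, 14/3)
3. A_x = -2450/401  [G, C, A are collinear ∩ FA ⟂ GC]
4. A_y = 2328/401  [G, C, A are collinear ∩ FA ⟂ GC]
   → A = (-2450/401, 2328/401)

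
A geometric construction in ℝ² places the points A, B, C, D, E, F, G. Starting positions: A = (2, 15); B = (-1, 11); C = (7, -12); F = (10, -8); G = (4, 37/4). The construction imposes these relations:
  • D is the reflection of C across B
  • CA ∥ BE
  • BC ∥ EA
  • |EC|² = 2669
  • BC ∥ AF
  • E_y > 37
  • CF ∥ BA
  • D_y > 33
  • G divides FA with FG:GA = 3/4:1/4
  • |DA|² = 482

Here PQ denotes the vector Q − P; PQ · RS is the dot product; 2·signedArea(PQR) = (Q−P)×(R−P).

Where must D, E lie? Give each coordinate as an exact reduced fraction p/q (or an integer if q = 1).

1. D_x = -9  [D is the reflection of C across B]
2. D_y = 34  [D is the reflection of C across B]
   → D = (-9, 34)
3. E_x = -6  [BC ∥ EA ∩ CA ∥ BE]
4. E_y = 38  [BC ∥ EA ∩ CA ∥ BE]
   → E = (-6, 38)

D = (-9, 34)
E = (-6, 38)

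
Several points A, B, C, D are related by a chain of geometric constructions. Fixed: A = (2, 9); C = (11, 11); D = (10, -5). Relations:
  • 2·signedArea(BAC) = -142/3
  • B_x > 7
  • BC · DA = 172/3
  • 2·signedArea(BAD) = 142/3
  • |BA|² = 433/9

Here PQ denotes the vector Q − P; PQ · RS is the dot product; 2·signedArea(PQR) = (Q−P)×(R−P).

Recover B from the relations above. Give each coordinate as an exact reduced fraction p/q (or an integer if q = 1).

B = (23/3, 5)

1. B_x = 23/3  [2·signedArea(BAC) = -142/3 ∩ 2·signedArea(BAD) = 142/3]
2. B_y = 5  [2·signedArea(BAC) = -142/3 ∩ 2·signedArea(BAD) = 142/3]
   → B = (23/3, 5)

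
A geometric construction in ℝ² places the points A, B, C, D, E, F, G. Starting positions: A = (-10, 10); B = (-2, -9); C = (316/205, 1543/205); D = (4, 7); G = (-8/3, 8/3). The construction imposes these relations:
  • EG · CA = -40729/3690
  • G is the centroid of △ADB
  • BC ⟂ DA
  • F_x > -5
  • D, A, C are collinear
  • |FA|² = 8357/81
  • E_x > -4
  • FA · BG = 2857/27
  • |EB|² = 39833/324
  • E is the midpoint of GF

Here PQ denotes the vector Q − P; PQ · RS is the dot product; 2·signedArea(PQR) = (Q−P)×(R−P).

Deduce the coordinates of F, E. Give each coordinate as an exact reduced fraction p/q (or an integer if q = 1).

1. F_x = -44/9  [line 2/3·x + -35/3·y + 473/27 = 0 ∩ |FA|² = 8357/81]
2. F_y = 11/9  [line 2/3·x + -35/3·y + 473/27 = 0 ∩ |FA|² = 8357/81]
   → F = (-44/9, 11/9)
3. E_x = -34/9  [E is the midpoint of GF]
4. E_y = 35/18  [E is the midpoint of GF]
   → E = (-34/9, 35/18)

E = (-34/9, 35/18)
F = (-44/9, 11/9)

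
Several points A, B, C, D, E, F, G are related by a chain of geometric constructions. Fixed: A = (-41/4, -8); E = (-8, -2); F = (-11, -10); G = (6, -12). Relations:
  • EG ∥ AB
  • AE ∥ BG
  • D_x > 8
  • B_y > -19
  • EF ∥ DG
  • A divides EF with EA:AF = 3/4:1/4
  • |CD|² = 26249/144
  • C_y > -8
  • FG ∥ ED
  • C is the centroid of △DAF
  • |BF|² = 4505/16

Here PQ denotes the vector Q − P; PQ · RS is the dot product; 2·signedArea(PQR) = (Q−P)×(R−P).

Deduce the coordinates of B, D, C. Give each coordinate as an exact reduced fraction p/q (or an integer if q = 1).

1. B_x = 15/4  [AE ∥ BG ∩ EG ∥ AB]
2. B_y = -18  [AE ∥ BG ∩ EG ∥ AB]
   → B = (15/4, -18)
3. D_x = 9  [EF ∥ DG ∩ FG ∥ ED]
4. D_y = -4  [EF ∥ DG ∩ FG ∥ ED]
   → D = (9, -4)
5. C_x = -49/12  [C is the centroid of △DAF]
6. C_y = -22/3  [C is the centroid of △DAF]
   → C = (-49/12, -22/3)

B = (15/4, -18)
C = (-49/12, -22/3)
D = (9, -4)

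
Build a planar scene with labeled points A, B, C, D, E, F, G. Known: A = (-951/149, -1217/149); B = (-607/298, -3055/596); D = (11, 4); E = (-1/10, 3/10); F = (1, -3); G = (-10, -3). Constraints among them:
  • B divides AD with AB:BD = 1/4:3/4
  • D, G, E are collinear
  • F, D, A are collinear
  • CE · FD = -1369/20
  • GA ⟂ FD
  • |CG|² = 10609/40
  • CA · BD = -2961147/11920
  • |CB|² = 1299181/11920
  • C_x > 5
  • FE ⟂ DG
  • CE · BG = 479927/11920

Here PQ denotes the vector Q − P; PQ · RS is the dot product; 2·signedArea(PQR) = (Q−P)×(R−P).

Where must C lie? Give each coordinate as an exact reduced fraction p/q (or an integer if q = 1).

C = (109/20, 43/20)

1. C_x = 109/20  [CA · BD = -2961147/11920 ∩ CE · BG = 479927/11920]
2. C_y = 43/20  [CA · BD = -2961147/11920 ∩ CE · BG = 479927/11920]
   → C = (109/20, 43/20)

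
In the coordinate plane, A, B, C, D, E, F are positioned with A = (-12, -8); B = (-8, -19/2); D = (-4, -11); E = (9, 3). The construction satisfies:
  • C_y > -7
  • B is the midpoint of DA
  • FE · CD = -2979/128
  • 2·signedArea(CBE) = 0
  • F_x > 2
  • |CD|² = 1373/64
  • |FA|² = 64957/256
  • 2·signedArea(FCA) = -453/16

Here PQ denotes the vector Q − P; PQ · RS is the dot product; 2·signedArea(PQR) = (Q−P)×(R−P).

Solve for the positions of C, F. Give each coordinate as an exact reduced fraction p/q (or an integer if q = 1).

1. C_x = -15/4  [line -25/2·x + 17·y + 123/2 = 0 ∩ |CD|² = 1373/64]
2. C_y = -51/8  [line -25/2·x + 17·y + 123/2 = 0 ∩ |CD|² = 1373/64]
   → C = (-15/4, -51/8)
3. F_x = 21/8  [2·signedArea(FCA) = -453/16 ∩ FE · CD = -2979/128]
4. F_y = -27/16  [2·signedArea(FCA) = -453/16 ∩ FE · CD = -2979/128]
   → F = (21/8, -27/16)

C = (-15/4, -51/8)
F = (21/8, -27/16)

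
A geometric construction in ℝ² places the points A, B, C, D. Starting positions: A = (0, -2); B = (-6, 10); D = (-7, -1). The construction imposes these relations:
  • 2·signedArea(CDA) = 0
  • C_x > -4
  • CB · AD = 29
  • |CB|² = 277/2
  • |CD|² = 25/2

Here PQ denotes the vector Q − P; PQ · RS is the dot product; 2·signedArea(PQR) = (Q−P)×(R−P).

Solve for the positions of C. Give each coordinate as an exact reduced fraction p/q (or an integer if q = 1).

C = (-7/2, -3/2)

1. C_x = -7/2  [2·signedArea(CDA) = 0 ∩ CB · AD = 29]
2. C_y = -3/2  [2·signedArea(CDA) = 0 ∩ CB · AD = 29]
   → C = (-7/2, -3/2)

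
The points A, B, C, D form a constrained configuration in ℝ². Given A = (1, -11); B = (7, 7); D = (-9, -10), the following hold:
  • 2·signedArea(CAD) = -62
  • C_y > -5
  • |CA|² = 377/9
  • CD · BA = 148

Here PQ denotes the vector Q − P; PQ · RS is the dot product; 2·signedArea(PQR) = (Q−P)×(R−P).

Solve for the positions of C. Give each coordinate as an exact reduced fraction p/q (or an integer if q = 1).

1. C_x = -1/3  [2·signedArea(CAD) = -62 ∩ CD · BA = 148]
2. C_y = -14/3  [2·signedArea(CAD) = -62 ∩ CD · BA = 148]
   → C = (-1/3, -14/3)

C = (-1/3, -14/3)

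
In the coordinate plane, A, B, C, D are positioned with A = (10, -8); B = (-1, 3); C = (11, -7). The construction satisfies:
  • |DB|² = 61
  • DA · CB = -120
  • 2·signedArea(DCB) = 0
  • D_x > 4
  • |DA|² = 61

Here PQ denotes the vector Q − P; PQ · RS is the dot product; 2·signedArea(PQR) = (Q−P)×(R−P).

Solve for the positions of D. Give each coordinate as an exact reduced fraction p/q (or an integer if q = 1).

1. D_x = 5  [2·signedArea(DCB) = 0 ∩ DA · CB = -120]
2. D_y = -2  [2·signedArea(DCB) = 0 ∩ DA · CB = -120]
   → D = (5, -2)

D = (5, -2)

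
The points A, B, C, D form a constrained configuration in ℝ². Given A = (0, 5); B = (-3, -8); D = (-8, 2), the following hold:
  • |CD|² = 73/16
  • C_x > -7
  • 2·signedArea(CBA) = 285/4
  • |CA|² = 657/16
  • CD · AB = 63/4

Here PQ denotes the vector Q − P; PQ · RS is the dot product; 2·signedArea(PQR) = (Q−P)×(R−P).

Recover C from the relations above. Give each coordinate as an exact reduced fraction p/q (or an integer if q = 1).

1. C_x = -6  [2·signedArea(CBA) = 285/4 ∩ CD · AB = 63/4]
2. C_y = 11/4  [2·signedArea(CBA) = 285/4 ∩ CD · AB = 63/4]
   → C = (-6, 11/4)

C = (-6, 11/4)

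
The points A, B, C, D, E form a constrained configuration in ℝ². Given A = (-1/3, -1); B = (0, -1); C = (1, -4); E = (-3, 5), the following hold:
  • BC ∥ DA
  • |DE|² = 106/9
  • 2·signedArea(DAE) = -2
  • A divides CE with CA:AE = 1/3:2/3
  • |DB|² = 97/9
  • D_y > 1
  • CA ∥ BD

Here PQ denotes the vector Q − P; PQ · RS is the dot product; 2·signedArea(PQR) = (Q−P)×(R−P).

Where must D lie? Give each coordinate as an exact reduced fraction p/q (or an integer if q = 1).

D = (-4/3, 2)

1. D_x = -4/3  [BC ∥ DA ∩ CA ∥ BD]
2. D_y = 2  [BC ∥ DA ∩ CA ∥ BD]
   → D = (-4/3, 2)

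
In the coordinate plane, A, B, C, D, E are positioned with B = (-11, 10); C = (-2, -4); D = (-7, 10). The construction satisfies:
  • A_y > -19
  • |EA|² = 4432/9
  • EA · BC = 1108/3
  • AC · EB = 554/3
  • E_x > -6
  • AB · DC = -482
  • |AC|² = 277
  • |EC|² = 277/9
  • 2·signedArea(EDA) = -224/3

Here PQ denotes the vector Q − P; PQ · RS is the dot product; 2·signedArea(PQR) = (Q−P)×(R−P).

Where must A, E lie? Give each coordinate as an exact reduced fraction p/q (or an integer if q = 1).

A = (7, -18)
E = (-5, 2/3)

1. A_x = 7  [line -5·x + 14·y + 287 = 0 ∩ |AC|² = 277]
2. A_y = -18  [line -5·x + 14·y + 287 = 0 ∩ |AC|² = 277]
   → A = (7, -18)
3. E_x = -5  [AC · EB = 554/3 ∩ 2·signedArea(EDA) = -224/3]
4. E_y = 2/3  [AC · EB = 554/3 ∩ 2·signedArea(EDA) = -224/3]
   → E = (-5, 2/3)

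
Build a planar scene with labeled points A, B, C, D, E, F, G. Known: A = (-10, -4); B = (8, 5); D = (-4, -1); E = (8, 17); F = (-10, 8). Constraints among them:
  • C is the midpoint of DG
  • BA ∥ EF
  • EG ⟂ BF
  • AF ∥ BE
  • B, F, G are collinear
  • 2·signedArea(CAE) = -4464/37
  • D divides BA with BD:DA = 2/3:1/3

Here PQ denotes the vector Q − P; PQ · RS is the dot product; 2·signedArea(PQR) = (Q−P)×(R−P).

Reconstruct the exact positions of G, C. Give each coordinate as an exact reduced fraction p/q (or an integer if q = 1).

1. G_x = 224/37  [B, F, G are collinear ∩ EG ⟂ BF]
2. G_y = 197/37  [B, F, G are collinear ∩ EG ⟂ BF]
   → G = (224/37, 197/37)
3. C_x = 38/37  [C is the midpoint of DG]
4. C_y = 80/37  [C is the midpoint of DG]
   → C = (38/37, 80/37)

C = (38/37, 80/37)
G = (224/37, 197/37)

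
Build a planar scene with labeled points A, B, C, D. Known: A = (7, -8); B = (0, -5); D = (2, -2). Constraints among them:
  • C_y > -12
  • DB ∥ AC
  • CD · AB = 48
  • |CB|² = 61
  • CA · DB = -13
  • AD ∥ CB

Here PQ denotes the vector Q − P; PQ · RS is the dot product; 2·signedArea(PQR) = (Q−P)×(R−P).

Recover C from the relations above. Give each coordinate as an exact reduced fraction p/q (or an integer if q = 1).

C = (5, -11)

1. C_x = 5  [AD ∥ CB ∩ DB ∥ AC]
2. C_y = -11  [AD ∥ CB ∩ DB ∥ AC]
   → C = (5, -11)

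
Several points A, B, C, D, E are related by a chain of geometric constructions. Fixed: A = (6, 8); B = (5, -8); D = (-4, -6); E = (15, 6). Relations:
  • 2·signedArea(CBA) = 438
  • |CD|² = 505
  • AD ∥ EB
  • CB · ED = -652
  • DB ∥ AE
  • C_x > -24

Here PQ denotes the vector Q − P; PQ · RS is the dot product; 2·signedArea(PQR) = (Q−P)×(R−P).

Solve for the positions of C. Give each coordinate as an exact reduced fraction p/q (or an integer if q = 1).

C = (-23, -18)

1. C_x = -23  [CB · ED = -652 ∩ 2·signedArea(CBA) = 438]
2. C_y = -18  [CB · ED = -652 ∩ 2·signedArea(CBA) = 438]
   → C = (-23, -18)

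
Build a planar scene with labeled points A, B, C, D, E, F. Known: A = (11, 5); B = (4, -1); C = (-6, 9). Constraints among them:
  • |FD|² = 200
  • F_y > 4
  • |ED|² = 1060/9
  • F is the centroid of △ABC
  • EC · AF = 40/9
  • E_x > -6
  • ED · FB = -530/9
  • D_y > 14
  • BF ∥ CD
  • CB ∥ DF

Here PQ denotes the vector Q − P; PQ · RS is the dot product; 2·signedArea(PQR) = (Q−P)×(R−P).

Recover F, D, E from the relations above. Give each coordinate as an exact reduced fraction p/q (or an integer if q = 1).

1. F_x = 3  [F is the centroid of △ABC]
2. F_y = 13/3  [F is the centroid of △ABC]
   → F = (3, 13/3)
3. D_x = -7  [CB ∥ DF ∩ BF ∥ CD]
4. D_y = 43/3  [CB ∥ DF ∩ BF ∥ CD]
   → D = (-7, 43/3)
5. E_x = -5  [ED · FB = -530/9 ∩ EC · AF = 40/9]
6. E_y = 11/3  [ED · FB = -530/9 ∩ EC · AF = 40/9]
   → E = (-5, 11/3)

D = (-7, 43/3)
E = (-5, 11/3)
F = (3, 13/3)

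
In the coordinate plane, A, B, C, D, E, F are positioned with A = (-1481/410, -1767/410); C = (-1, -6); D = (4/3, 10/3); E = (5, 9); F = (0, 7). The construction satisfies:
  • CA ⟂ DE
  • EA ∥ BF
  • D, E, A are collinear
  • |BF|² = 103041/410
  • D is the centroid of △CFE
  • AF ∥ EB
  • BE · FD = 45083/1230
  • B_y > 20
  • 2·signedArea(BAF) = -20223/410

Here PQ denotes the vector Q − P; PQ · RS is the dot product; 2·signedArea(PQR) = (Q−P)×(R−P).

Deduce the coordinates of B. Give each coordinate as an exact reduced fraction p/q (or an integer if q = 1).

B = (3531/410, 8327/410)

1. B_x = 3531/410  [EA ∥ BF ∩ AF ∥ EB]
2. B_y = 8327/410  [EA ∥ BF ∩ AF ∥ EB]
   → B = (3531/410, 8327/410)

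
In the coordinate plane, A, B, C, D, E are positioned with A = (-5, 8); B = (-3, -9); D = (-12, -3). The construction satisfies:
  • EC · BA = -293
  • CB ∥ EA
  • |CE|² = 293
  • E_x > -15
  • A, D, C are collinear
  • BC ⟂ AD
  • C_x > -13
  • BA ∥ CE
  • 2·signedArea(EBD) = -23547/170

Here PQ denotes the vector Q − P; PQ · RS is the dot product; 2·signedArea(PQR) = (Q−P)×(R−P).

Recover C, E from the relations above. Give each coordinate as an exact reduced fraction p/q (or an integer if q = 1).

1. C_x = -2061/170  [A, D, C are collinear ∩ BC ⟂ AD]
2. C_y = -543/170  [A, D, C are collinear ∩ BC ⟂ AD]
   → C = (-2061/170, -543/170)
3. E_x = -2401/170  [CB ∥ EA ∩ BA ∥ CE]
4. E_y = 2347/170  [CB ∥ EA ∩ BA ∥ CE]
   → E = (-2401/170, 2347/170)

C = (-2061/170, -543/170)
E = (-2401/170, 2347/170)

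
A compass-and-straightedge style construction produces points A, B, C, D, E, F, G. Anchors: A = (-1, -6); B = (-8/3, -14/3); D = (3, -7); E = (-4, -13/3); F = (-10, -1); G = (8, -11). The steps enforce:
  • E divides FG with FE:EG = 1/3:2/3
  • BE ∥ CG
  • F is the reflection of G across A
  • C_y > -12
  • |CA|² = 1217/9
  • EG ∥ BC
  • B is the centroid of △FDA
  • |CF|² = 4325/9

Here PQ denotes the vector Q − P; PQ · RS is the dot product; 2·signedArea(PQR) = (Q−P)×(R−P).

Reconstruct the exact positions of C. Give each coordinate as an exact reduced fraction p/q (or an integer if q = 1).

C = (28/3, -34/3)

1. C_x = 28/3  [BE ∥ CG ∩ EG ∥ BC]
2. C_y = -34/3  [BE ∥ CG ∩ EG ∥ BC]
   → C = (28/3, -34/3)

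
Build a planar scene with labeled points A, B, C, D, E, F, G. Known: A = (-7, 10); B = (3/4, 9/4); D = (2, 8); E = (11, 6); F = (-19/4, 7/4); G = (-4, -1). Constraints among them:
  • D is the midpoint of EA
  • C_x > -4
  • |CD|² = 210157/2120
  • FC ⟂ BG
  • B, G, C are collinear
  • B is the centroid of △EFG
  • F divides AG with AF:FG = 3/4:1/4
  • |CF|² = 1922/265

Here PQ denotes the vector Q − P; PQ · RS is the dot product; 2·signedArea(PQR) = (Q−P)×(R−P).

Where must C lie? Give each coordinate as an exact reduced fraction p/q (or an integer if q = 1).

C = (-3423/1060, -501/1060)

1. C_x = -3423/1060  [B, G, C are collinear ∩ FC ⟂ BG]
2. C_y = -501/1060  [B, G, C are collinear ∩ FC ⟂ BG]
   → C = (-3423/1060, -501/1060)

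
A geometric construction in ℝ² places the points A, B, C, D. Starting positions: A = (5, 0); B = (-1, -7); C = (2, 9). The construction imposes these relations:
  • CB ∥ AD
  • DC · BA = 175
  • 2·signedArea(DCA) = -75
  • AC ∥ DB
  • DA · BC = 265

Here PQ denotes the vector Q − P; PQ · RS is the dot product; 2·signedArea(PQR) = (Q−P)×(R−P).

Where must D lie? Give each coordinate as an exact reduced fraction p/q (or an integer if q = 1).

1. D_x = 2  [AC ∥ DB ∩ CB ∥ AD]
2. D_y = -16  [AC ∥ DB ∩ CB ∥ AD]
   → D = (2, -16)

D = (2, -16)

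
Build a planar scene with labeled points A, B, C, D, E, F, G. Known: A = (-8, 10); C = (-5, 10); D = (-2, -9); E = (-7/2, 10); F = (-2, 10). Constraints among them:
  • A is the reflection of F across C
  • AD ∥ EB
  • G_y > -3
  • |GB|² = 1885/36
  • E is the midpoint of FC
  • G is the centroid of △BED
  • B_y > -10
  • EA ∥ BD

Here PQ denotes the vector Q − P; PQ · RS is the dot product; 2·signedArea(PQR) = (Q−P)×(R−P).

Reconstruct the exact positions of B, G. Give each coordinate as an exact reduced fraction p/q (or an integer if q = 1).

B = (5/2, -9)
G = (-1, -8/3)

1. B_x = 5/2  [EA ∥ BD ∩ AD ∥ EB]
2. B_y = -9  [EA ∥ BD ∩ AD ∥ EB]
   → B = (5/2, -9)
3. G_x = -1  [G is the centroid of △BED]
4. G_y = -8/3  [G is the centroid of △BED]
   → G = (-1, -8/3)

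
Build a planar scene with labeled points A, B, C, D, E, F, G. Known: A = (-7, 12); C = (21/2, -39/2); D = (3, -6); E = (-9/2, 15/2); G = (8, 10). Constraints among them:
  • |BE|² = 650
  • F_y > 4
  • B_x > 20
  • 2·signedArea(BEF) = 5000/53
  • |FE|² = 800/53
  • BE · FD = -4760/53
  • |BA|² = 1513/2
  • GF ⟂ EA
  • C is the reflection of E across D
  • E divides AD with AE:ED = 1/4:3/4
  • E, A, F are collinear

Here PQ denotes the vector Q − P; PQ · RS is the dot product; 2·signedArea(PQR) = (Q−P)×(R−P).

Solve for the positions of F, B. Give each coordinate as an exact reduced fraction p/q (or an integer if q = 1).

1. F_x = -277/106  [E, A, F are collinear ∩ GF ⟂ EA]
2. F_y = 435/106  [E, A, F are collinear ∩ GF ⟂ EA]
   → F = (-277/106, 435/106)
3. B_x = 41/2  [2·signedArea(BEF) = 5000/53 ∩ BE · FD = -4760/53]
4. B_y = 25/2  [2·signedArea(BEF) = 5000/53 ∩ BE · FD = -4760/53]
   → B = (41/2, 25/2)

B = (41/2, 25/2)
F = (-277/106, 435/106)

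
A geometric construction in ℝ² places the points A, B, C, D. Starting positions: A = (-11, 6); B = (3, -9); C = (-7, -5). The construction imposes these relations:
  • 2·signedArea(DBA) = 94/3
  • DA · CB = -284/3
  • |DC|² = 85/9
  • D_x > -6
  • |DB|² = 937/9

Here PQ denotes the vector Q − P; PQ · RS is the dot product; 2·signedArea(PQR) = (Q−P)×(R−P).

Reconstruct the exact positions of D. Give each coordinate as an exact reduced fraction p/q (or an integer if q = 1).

D = (-5, -8/3)

1. D_x = -5  [DA · CB = -284/3 ∩ 2·signedArea(DBA) = 94/3]
2. D_y = -8/3  [DA · CB = -284/3 ∩ 2·signedArea(DBA) = 94/3]
   → D = (-5, -8/3)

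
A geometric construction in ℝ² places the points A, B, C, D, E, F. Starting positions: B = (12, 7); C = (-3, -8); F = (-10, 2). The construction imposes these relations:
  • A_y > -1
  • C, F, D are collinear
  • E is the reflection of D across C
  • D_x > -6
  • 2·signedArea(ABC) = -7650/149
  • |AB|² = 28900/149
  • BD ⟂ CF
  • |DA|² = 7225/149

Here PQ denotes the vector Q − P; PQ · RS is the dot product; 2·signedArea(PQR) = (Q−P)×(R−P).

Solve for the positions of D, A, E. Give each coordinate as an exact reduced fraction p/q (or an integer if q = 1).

1. D_x = -762/149  [C, F, D are collinear ∩ BD ⟂ CF]
2. D_y = -742/149  [C, F, D are collinear ∩ BD ⟂ CF]
   → D = (-762/149, -742/149)
3. A_x = 88/149  [line 15·x + -15·y + -3525/149 = 0 ∩ |DA|² = 7225/149]
4. A_y = -147/149  [line 15·x + -15·y + -3525/149 = 0 ∩ |DA|² = 7225/149]
   → A = (88/149, -147/149)
5. E_x = -132/149  [E is the reflection of D across C]
6. E_y = -1642/149  [E is the reflection of D across C]
   → E = (-132/149, -1642/149)

A = (88/149, -147/149)
D = (-762/149, -742/149)
E = (-132/149, -1642/149)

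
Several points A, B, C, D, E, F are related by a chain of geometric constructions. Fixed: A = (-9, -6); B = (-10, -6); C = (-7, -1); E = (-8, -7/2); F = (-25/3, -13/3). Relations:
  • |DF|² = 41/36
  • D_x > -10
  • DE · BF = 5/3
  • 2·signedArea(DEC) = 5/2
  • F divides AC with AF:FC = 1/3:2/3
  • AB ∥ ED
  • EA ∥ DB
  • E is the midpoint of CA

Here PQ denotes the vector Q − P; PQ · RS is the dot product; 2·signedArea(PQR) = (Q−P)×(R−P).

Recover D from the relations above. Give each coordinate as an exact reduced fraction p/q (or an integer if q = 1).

1. D_x = -9  [EA ∥ DB ∩ AB ∥ ED]
2. D_y = -7/2  [EA ∥ DB ∩ AB ∥ ED]
   → D = (-9, -7/2)

D = (-9, -7/2)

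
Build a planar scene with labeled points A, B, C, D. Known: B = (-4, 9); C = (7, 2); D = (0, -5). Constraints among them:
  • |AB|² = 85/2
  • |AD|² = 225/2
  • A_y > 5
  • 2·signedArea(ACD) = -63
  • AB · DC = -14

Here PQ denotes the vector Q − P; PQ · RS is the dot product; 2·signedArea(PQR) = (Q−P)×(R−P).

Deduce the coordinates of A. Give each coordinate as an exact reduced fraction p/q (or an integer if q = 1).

1. A_x = 3/2  [AB · DC = -14 ∩ 2·signedArea(ACD) = -63]
2. A_y = 11/2  [AB · DC = -14 ∩ 2·signedArea(ACD) = -63]
   → A = (3/2, 11/2)

A = (3/2, 11/2)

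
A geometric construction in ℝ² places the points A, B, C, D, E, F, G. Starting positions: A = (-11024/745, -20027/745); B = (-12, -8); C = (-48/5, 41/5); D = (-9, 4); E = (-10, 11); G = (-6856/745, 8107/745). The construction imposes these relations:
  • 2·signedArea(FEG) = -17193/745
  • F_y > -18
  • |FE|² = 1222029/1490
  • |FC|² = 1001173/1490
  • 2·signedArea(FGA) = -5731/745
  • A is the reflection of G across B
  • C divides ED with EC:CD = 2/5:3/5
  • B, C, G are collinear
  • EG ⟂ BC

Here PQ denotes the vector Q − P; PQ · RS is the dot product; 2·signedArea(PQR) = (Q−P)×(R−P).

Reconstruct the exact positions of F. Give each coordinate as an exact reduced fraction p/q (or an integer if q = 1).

1. F_x = -20261/1490  [2·signedArea(FGA) = -5731/745 ∩ 2·signedArea(FEG) = -17193/745]
2. F_y = -25943/1490  [2·signedArea(FGA) = -5731/745 ∩ 2·signedArea(FEG) = -17193/745]
   → F = (-20261/1490, -25943/1490)

F = (-20261/1490, -25943/1490)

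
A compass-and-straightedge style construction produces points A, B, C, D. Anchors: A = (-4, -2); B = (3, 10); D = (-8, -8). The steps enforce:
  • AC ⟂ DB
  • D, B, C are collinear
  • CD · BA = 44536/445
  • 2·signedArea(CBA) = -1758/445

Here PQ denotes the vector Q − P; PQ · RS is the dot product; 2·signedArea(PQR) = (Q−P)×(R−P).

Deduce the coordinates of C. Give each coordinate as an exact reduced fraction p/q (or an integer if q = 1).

C = (-1888/445, -824/445)

1. C_x = -1888/445  [D, B, C are collinear ∩ AC ⟂ DB]
2. C_y = -824/445  [D, B, C are collinear ∩ AC ⟂ DB]
   → C = (-1888/445, -824/445)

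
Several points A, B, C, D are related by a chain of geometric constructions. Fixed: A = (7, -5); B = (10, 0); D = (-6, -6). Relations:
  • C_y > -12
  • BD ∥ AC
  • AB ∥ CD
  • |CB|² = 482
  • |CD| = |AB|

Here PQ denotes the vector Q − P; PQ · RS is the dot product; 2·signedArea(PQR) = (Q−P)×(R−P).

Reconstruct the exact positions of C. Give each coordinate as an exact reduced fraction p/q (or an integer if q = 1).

1. C_x = -9  [AB ∥ CD ∩ BD ∥ AC]
2. C_y = -11  [AB ∥ CD ∩ BD ∥ AC]
   → C = (-9, -11)

C = (-9, -11)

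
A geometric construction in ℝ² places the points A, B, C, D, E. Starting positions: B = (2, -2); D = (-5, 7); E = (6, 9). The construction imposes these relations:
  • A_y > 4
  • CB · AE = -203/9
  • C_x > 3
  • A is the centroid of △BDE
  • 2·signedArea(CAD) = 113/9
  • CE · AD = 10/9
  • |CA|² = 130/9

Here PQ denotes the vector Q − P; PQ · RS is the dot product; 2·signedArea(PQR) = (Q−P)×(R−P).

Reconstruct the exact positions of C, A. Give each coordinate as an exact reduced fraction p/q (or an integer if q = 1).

A = (1, 14/3)
C = (10/3, 5/3)

1. A_x = 1  [A is the centroid of △BDE]
2. A_y = 14/3  [A is the centroid of △BDE]
   → A = (1, 14/3)
3. C_x = 10/3  [2·signedArea(CAD) = 113/9 ∩ CB · AE = -203/9]
4. C_y = 5/3  [2·signedArea(CAD) = 113/9 ∩ CB · AE = -203/9]
   → C = (10/3, 5/3)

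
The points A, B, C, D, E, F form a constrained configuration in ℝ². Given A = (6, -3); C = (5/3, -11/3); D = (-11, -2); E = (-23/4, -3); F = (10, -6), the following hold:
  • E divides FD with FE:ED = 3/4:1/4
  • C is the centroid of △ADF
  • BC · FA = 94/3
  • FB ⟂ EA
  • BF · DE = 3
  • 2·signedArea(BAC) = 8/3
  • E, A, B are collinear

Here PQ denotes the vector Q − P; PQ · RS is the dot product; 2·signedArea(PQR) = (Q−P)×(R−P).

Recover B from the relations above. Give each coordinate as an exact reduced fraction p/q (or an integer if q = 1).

1. B_x = 10  [E, A, B are collinear ∩ FB ⟂ EA]
2. B_y = -3  [E, A, B are collinear ∩ FB ⟂ EA]
   → B = (10, -3)

B = (10, -3)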